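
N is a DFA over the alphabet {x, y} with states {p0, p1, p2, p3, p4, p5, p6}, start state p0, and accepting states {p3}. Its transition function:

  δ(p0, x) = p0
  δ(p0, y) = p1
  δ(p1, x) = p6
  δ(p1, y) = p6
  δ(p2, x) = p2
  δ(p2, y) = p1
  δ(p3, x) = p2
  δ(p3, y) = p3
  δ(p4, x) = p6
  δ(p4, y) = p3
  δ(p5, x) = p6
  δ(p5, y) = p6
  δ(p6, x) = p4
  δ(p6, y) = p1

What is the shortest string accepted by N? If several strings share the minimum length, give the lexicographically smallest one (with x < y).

A breadth-first search from p0 reaches an accepting state first via the path p0 → p1 → p6 → p4 → p3 on input yxxy.
No string of length < 4 is accepted (BFS exhausts all shorter strings without reaching an accepting state), and yxxy is the lexicographically least accepting string of length 4.

yxxy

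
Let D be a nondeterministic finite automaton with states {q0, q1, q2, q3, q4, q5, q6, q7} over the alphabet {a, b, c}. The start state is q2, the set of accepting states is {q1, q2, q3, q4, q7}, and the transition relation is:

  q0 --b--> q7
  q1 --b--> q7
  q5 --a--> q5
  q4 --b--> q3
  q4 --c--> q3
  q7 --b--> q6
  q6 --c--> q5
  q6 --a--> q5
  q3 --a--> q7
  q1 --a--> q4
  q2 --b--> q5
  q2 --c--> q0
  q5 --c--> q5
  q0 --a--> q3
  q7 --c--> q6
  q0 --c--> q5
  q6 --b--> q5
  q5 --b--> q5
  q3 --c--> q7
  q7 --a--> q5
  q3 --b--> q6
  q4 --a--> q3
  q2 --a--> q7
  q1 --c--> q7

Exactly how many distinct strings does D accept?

The useful subgraph on states {q0, q2, q3, q7} is acyclic, so L(D) is finite; the longest accepting path visits 4 useful states, giving maximum string length 3.
Counting accepting paths from q2 by length: 1 of length 0, 1 of length 1, 2 of length 2, 2 of length 3. Total 6.

6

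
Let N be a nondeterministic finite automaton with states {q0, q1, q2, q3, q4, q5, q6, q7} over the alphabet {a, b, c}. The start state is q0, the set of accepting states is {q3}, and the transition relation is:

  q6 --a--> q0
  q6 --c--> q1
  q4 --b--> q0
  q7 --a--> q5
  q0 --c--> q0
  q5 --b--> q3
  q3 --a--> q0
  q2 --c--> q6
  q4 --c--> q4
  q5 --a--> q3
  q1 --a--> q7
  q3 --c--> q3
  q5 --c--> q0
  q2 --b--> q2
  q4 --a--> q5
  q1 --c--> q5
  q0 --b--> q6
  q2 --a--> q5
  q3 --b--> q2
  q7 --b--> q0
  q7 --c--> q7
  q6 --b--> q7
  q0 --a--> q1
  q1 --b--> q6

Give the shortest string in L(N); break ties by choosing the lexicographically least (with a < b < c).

aca

A breadth-first search from q0 reaches an accepting state first via the path q0 → q1 → q5 → q3 on input aca.
No string of length < 3 is accepted (BFS exhausts all shorter strings without reaching an accepting state), and aca is the lexicographically least accepting string of length 3.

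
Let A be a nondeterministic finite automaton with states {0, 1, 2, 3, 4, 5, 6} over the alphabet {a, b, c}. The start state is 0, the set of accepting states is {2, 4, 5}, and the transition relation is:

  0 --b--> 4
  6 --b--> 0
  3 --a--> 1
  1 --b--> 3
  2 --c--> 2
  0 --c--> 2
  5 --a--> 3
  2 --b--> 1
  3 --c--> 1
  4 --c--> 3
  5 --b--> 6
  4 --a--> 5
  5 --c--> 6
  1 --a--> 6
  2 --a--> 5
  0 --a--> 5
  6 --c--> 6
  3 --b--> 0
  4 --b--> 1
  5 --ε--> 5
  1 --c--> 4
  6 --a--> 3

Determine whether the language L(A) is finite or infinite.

infinite

State 0 is reachable from the start and can reach an accepting state, and it lies on the cycle 0 → 2 → 1 → 3 → 0.
Traversing that cycle any number of times yields accepted strings of unbounded length, so the language is infinite.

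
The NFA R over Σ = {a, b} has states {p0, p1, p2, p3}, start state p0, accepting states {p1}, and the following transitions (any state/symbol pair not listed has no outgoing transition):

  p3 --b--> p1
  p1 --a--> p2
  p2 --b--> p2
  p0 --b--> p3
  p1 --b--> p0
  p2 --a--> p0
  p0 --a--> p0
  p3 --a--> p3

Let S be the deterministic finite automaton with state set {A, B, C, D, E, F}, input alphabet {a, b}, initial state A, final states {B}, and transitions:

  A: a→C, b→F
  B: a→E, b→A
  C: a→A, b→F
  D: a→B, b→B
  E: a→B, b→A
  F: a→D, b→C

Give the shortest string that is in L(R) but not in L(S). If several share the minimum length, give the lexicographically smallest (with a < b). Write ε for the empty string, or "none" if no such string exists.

The string bb is accepted by R but not by S.
No shorter string lies in the difference, and bb is the lexicographically first length-2 string in L(R) \ L(S).

bb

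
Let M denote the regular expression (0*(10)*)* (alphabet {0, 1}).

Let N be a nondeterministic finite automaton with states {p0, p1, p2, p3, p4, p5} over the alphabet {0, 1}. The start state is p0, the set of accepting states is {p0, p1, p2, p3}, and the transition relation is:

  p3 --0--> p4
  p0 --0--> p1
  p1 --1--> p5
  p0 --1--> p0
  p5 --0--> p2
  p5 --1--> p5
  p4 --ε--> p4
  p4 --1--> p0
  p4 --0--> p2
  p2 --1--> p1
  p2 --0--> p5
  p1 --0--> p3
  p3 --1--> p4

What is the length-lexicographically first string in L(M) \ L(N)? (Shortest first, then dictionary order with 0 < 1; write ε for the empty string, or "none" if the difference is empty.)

000

The string 000 is accepted by M but not by N.
No shorter string lies in the difference, and 000 is the lexicographically first length-3 string in L(M) \ L(N).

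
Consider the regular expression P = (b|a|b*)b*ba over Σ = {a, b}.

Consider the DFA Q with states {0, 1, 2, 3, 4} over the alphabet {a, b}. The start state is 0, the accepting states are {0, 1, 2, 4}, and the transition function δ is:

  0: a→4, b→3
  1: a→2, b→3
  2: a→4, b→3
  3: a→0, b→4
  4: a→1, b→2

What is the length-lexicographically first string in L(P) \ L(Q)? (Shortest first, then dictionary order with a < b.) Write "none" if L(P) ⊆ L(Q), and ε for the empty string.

none

Converting the expression P to a DFA (subset construction, then merging equivalent states) gives the minimal DFA with states {p0, p1, p2, p3, p4}, start state p0, accepting states {p4} and transitions p0: a→p1, b→p2; p1: a→p3, b→p2; p2: a→p4, b→p2; p3: a→p3, b→p3; p4: a→p3, b→p3.
Exploring the product automaton P × Q from the start pair (p0, 0), following both machines on each input symbol, reaches 13 state pairs: (p0, 0), (p1, 4), (p2, 3), (p3, 1), (p2, 2), (p4, 0), (p2, 4), (p3, 2), (p3, 3), (p4, 4), (p3, 4), (p4, 1), (p3, 0).
P accepts in {p4} and Q accepts in {0, 1, 2, 4}. The reachable pairs whose P-component is accepting are (p4, 0), (p4, 4), (p4, 1); in each of them the Q-component is accepting too, so the product for L(P) \ L(Q) (P-component accepting, Q-component rejecting) has no reachable accepting pair and the difference is empty.
So every string accepted by P is also accepted by Q: L(P) \ L(Q) = ∅ and there is no such string.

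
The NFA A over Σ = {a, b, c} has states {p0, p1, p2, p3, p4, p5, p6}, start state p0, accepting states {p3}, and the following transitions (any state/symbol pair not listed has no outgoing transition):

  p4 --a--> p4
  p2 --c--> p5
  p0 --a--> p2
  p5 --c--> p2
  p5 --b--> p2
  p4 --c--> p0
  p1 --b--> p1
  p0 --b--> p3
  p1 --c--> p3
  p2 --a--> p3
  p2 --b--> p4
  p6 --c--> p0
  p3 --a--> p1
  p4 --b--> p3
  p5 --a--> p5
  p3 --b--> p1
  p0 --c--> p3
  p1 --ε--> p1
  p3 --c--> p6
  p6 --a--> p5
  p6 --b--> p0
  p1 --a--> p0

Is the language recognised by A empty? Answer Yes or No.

No

The string b is accepted: the run p0 → p3 ends in the accepting state p3.
Since at least one string is accepted, L(A) is not empty.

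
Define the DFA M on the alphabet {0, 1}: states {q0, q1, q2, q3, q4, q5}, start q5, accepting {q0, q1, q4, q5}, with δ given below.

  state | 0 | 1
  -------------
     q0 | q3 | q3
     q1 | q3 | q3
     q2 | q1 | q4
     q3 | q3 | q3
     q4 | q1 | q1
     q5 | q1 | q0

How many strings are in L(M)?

3

The useful subgraph on states {q0, q1, q5} is acyclic, so L(M) is finite; the longest accepting path visits 2 useful states, giving maximum string length 1.
Counting accepting paths from q5 by length: 1 of length 0, 2 of length 1. Total 3.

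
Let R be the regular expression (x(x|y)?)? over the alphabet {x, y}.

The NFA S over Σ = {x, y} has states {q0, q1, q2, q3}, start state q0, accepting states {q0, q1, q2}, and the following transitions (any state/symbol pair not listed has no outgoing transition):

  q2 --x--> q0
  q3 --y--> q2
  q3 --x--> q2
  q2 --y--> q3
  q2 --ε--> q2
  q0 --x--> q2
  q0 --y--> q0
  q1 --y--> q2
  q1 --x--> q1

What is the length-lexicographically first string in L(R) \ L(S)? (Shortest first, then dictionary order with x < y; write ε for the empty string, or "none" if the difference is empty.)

The string xy is accepted by R but not by S.
No shorter string lies in the difference, and xy is the lexicographically first length-2 string in L(R) \ L(S).

xy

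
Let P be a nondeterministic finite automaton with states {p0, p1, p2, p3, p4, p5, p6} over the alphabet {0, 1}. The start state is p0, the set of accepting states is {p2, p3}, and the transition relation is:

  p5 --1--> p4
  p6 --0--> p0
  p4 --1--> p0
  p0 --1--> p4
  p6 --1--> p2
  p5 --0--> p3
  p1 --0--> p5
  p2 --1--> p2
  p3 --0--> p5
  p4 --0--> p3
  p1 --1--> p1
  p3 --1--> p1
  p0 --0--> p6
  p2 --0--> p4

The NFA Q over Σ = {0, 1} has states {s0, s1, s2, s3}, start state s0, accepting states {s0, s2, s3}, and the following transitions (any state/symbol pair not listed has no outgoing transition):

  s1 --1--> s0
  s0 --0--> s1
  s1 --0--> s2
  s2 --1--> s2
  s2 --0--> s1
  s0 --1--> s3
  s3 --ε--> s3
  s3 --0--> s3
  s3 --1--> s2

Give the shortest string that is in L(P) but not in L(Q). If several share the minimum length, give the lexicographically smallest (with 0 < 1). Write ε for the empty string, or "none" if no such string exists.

The string 0010 is accepted by P but not by Q.
No shorter string lies in the difference, and 0010 is the lexicographically first length-4 string in L(P) \ L(Q).

0010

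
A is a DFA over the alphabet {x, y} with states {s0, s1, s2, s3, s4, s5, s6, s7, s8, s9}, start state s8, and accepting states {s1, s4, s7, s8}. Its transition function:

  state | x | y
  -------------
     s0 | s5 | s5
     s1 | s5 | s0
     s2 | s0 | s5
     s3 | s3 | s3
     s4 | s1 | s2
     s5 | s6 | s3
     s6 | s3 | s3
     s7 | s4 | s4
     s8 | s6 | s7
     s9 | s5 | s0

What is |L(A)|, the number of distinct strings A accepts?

The useful subgraph on states {s1, s4, s7, s8} is acyclic, so L(A) is finite; the longest accepting path visits 4 useful states, giving maximum string length 3.
Counting accepting paths from s8 by length: 1 of length 0, 1 of length 1, 2 of length 2, 2 of length 3. Total 6.

6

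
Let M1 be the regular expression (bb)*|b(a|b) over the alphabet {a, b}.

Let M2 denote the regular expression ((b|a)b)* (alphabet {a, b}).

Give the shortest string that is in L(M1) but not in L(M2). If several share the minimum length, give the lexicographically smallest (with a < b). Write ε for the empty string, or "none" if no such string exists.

The string ba is accepted by M1 but not by M2.
No shorter string lies in the difference, and ba is the lexicographically first length-2 string in L(M1) \ L(M2).

ba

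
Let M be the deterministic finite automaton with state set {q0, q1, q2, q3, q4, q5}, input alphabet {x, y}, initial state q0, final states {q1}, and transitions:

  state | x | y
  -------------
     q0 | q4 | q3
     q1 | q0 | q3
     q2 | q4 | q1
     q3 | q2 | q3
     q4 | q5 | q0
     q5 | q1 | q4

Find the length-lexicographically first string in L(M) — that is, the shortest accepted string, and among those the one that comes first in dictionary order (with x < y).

A breadth-first search from q0 reaches an accepting state first via the path q0 → q4 → q5 → q1 on input xxx.
No string of length < 3 is accepted (BFS exhausts all shorter strings without reaching an accepting state), and xxx is the lexicographically least accepting string of length 3.

xxx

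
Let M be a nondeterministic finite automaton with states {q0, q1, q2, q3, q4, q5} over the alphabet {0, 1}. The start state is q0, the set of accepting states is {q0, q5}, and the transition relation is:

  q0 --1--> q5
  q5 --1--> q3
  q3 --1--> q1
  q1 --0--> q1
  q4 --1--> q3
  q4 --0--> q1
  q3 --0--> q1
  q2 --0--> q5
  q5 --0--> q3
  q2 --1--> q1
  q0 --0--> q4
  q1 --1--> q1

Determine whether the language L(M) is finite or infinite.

finite

The useful states (reachable from q0 and able to reach an accepting state) are {q0, q5}.
Restricted to these states the transition graph has no cycle, so every accepting path has bounded length and L is finite.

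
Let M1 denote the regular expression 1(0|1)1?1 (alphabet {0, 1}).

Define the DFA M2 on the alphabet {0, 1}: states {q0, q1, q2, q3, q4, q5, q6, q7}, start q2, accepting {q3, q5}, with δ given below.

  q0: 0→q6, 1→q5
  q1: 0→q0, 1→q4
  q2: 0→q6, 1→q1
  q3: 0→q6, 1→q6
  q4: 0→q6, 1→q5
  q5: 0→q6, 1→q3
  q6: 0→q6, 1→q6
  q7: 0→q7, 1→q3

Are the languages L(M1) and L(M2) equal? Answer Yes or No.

Converting the expression M1 to a DFA (subset construction, then merging equivalent states) gives the minimal DFA with states {r0, r1, r2, r3, r4, r5}, start state r0, accepting states {r4, r5} and transitions r0: 0→r1, 1→r2; r1: 0→r1, 1→r1; r2: 0→r3, 1→r3; r3: 0→r1, 1→r4; r4: 0→r1, 1→r5; r5: 0→r1, 1→r1.
Exploring the product automaton M1 × M2 from the start pair (r0, q2), following both machines on each input symbol, reaches 7 state pairs: (r0, q2), (r1, q6), (r2, q1), (r3, q0), (r3, q4), (r4, q5), (r5, q3).
M1 accepts in {r4, r5} and M2 accepts in {q3, q5}. In every reachable pair the two components are either both accepting — (r4, q5), (r5, q3) — or both non-accepting, so no string is accepted by exactly one of the machines: L(M1) \ L(M2) and L(M2) \ L(M1) are both empty.
Hence every string is accepted by M1 iff it is accepted by M2, and the two languages coincide.

Yes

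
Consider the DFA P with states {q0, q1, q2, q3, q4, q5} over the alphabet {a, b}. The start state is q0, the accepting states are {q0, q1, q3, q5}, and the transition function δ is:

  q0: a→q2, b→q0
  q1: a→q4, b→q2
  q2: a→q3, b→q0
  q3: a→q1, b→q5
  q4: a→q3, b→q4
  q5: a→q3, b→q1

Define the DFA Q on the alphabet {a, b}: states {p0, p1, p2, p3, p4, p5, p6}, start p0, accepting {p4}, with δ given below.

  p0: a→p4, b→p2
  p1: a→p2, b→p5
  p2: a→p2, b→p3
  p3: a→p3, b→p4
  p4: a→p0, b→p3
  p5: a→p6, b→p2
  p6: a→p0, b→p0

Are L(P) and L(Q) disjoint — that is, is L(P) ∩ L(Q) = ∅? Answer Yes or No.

The string aaa is accepted by both P and Q.
Hence L(P) ∩ L(Q) ≠ ∅.

No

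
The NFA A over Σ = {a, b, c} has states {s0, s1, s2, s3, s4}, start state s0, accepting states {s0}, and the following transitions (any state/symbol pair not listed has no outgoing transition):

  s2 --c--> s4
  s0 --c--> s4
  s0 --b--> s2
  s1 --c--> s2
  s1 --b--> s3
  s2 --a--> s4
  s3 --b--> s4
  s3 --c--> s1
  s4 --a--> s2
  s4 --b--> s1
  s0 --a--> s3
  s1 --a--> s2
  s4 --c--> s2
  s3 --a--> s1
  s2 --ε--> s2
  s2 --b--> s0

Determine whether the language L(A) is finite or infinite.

infinite

State s0 is reachable from the start and can reach an accepting state, and it lies on the cycle s0 → s2 → s0.
Traversing that cycle any number of times yields accepted strings of unbounded length, so the language is infinite.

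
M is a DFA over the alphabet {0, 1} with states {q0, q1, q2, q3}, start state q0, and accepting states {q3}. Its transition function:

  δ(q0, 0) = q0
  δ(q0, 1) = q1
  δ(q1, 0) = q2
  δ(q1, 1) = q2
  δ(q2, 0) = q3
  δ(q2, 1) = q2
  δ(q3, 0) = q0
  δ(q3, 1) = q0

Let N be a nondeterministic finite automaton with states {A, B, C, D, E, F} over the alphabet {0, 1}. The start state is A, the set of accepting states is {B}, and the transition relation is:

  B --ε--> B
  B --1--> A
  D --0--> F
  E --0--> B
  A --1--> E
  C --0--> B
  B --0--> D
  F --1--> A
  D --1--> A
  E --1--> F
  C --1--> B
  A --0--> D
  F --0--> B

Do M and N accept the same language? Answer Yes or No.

No

The string 100 is accepted by M but rejected by N.
So L(M) ≠ L(N).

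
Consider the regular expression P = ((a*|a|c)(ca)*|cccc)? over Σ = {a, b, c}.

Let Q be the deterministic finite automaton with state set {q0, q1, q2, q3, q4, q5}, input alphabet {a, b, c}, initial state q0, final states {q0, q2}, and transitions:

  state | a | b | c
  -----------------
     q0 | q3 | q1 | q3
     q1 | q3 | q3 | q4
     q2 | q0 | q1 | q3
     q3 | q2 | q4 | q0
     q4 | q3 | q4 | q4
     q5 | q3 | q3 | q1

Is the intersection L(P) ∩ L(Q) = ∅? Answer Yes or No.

The empty string ε is accepted by both P and Q.
Hence L(P) ∩ L(Q) ≠ ∅.

No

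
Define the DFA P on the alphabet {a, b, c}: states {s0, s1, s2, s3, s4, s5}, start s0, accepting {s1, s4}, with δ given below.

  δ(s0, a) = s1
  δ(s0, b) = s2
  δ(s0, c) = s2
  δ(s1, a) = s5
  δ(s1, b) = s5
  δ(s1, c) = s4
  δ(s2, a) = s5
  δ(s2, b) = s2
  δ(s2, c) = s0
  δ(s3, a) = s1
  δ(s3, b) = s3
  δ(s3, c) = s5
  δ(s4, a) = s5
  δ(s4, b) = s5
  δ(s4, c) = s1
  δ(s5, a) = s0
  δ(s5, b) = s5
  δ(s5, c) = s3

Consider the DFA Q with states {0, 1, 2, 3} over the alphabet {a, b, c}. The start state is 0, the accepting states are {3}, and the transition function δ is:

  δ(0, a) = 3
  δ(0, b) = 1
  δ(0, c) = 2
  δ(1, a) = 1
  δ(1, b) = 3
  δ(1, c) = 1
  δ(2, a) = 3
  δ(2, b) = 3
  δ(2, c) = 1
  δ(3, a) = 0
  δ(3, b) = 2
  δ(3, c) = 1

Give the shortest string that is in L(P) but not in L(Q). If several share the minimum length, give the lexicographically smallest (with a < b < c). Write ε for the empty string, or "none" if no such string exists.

The string ac is accepted by P but not by Q.
No shorter string lies in the difference, and ac is the lexicographically first length-2 string in L(P) \ L(Q).

ac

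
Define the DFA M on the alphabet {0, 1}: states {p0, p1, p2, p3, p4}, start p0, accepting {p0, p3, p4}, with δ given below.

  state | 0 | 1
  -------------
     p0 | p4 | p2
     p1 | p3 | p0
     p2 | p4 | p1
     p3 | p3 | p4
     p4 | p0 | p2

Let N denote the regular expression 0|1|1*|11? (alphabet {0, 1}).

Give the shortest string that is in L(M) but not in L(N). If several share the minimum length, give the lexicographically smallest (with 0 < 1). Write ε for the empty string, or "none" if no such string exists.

The string 00 is accepted by M but not by N.
No shorter string lies in the difference, and 00 is the lexicographically first length-2 string in L(M) \ L(N).

00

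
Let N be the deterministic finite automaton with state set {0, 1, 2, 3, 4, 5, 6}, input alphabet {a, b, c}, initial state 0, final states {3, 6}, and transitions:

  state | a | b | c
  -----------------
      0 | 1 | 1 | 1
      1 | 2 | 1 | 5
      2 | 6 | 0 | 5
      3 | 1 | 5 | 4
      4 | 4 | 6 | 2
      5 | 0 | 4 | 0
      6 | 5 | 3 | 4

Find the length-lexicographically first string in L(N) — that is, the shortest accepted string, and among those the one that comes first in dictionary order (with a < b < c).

aaa

A breadth-first search from 0 reaches an accepting state first via the path 0 → 1 → 2 → 6 on input aaa.
No string of length < 3 is accepted (BFS exhausts all shorter strings without reaching an accepting state), and aaa is the lexicographically least accepting string of length 3.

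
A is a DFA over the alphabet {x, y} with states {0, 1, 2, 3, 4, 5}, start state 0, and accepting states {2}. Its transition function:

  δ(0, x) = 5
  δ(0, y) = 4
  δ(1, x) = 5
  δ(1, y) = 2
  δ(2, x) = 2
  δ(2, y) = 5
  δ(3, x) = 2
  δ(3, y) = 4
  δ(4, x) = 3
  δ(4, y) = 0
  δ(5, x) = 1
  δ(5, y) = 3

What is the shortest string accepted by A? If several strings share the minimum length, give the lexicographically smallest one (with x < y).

xxy

A breadth-first search from 0 reaches an accepting state first via the path 0 → 5 → 1 → 2 on input xxy.
No string of length < 3 is accepted (BFS exhausts all shorter strings without reaching an accepting state), and xxy is the lexicographically least accepting string of length 3.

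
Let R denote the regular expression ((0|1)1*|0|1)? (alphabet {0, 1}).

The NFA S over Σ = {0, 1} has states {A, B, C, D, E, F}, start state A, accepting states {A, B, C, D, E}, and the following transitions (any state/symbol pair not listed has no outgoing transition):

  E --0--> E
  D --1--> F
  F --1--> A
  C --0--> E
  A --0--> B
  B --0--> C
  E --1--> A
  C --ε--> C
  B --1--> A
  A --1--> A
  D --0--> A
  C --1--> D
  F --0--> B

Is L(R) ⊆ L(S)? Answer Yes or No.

Converting the expression R to a DFA (subset construction, then merging equivalent states) gives the minimal DFA with states {r0, r1, r2}, start state r0, accepting states {r0, r1} and transitions r0: 0→r1, 1→r1; r1: 0→r2, 1→r1; r2: 0→r2, 1→r2.
Exploring the product automaton R × S from the start pair (r0, A), following both machines on each input symbol, reaches 9 state pairs: (r0, A), (r1, B), (r1, A), (r2, C), (r2, B), (r2, E), (r2, D), (r2, A), (r2, F).
R accepts in {r0, r1} and S accepts in {A, B, C, D, E}. The reachable pairs whose R-component is accepting are (r0, A), (r1, B), (r1, A); in each of them the S-component is accepting too, so the product for L(R) \ L(S) (R-component accepting, S-component rejecting) has no reachable accepting pair and the difference is empty.
Hence every string in L(R) is also in L(S).

Yes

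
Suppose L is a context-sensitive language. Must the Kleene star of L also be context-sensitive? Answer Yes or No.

An LBA guesses a factorisation of the input into blocks (marking block boundaries on a second track) and verifies each block with the LBA for L; this uses no space beyond the input, so L* is context-sensitive.
So the context-sensitive languages are closed under Kleene star.

Yes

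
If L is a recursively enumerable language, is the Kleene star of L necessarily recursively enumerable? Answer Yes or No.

Dovetail over all factorisations of the input into blocks and all step bounds, running the recogniser for L on every block of a factorisation; accept if some factorisation has all of its blocks accepted.
So the recursively enumerable languages are closed under Kleene star.

Yes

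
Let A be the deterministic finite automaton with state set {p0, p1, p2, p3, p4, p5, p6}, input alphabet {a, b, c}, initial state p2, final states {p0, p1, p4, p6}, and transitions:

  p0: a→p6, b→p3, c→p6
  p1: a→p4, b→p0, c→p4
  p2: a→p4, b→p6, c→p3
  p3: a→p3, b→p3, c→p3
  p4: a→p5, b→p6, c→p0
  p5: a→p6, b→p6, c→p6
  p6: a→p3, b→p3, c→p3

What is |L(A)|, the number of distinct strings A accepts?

9

The useful subgraph on states {p0, p2, p4, p5, p6} is acyclic, so L(A) is finite; the longest accepting path visits 4 useful states, giving maximum string length 3.
Counting accepting paths from p2 by length: 2 of length 1, 2 of length 2, 5 of length 3. Total 9.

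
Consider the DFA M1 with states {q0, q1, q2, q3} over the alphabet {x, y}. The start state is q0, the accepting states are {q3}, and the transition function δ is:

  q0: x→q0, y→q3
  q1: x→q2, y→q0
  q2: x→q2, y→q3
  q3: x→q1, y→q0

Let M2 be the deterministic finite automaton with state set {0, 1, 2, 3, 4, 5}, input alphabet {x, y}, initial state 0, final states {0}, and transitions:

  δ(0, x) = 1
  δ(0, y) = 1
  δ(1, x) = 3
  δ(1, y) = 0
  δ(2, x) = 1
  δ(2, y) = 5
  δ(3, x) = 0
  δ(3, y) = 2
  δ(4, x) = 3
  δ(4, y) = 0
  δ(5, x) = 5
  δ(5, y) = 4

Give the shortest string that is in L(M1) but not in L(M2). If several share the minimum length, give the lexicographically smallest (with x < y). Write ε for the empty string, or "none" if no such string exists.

y

The string y is accepted by M1 but not by M2.
No shorter string lies in the difference, and y is the lexicographically first length-1 string in L(M1) \ L(M2).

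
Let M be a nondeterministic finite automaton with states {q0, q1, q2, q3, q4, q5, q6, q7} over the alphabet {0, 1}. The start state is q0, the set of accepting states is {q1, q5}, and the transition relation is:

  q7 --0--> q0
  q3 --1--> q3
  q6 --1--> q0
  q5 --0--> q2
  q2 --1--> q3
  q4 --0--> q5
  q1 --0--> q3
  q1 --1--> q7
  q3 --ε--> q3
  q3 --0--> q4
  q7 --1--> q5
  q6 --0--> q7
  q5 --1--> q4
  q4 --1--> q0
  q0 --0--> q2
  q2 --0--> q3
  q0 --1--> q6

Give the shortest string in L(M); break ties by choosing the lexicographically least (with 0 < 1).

A breadth-first search from q0 reaches an accepting state first via the path q0 → q6 → q7 → q5 on input 101.
No string of length < 3 is accepted (BFS exhausts all shorter strings without reaching an accepting state), and 101 is the lexicographically least accepting string of length 3.

101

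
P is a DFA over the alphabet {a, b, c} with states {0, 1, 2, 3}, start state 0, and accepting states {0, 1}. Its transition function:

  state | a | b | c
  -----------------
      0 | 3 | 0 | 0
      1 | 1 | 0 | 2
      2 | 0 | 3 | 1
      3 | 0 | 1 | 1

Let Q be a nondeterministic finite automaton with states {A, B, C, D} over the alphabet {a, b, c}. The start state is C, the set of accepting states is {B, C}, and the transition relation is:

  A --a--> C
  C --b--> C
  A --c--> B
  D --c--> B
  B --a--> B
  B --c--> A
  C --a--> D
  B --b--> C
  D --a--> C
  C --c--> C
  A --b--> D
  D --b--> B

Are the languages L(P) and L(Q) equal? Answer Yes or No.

Yes

Exploring the product automaton P × Q from the start pair (0, C), following both machines on each input symbol, reaches 4 state pairs: (0, C), (3, D), (1, B), (2, A).
P accepts in {0, 1} and Q accepts in {B, C}. In every reachable pair the two components are either both accepting — (0, C), (1, B) — or both non-accepting, so no string is accepted by exactly one of the machines: L(P) \ L(Q) and L(Q) \ L(P) are both empty.
Hence every string is accepted by P iff it is accepted by Q, and the two languages coincide.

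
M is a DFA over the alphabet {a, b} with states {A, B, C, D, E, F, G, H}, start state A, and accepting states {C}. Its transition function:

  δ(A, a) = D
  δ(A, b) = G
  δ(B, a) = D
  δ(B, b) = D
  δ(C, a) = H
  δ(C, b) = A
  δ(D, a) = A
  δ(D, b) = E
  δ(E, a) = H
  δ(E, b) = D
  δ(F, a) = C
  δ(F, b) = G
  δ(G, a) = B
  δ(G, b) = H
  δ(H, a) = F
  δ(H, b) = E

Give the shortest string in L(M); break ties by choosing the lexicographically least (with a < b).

A breadth-first search from A reaches an accepting state first via the path A → G → H → F → C on input bbaa.
No string of length < 4 is accepted (BFS exhausts all shorter strings without reaching an accepting state), and bbaa is the lexicographically least accepting string of length 4.

bbaa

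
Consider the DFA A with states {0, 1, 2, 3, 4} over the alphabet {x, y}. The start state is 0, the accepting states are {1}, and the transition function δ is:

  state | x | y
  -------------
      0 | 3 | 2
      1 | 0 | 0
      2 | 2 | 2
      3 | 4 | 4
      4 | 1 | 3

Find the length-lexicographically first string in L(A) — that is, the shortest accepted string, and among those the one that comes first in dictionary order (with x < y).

xxx

A breadth-first search from 0 reaches an accepting state first via the path 0 → 3 → 4 → 1 on input xxx.
No string of length < 3 is accepted (BFS exhausts all shorter strings without reaching an accepting state), and xxx is the lexicographically least accepting string of length 3.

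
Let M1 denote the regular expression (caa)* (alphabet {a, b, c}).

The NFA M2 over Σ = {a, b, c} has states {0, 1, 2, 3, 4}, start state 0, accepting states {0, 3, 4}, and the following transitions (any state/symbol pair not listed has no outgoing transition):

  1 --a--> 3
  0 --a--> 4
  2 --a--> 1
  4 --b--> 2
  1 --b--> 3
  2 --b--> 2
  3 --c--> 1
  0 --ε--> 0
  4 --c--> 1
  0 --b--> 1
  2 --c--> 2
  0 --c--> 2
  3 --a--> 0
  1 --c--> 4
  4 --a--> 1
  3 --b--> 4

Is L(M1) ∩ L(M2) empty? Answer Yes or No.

The empty string ε is accepted by both M1 and M2.
Hence L(M1) ∩ L(M2) ≠ ∅.

No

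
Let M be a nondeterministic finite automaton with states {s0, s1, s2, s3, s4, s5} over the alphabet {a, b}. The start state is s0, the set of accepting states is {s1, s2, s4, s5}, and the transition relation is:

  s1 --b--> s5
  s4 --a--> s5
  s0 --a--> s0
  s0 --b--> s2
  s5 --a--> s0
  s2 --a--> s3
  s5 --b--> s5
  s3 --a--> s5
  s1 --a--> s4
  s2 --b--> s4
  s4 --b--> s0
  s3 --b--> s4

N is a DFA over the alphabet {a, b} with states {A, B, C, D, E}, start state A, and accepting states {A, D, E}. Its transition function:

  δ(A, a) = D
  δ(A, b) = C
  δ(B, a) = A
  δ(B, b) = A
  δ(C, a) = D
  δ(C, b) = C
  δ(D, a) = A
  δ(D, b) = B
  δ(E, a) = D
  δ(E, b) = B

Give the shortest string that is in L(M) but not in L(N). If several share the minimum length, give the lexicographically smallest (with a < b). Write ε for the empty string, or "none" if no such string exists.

The string b is accepted by M but not by N.
No shorter string lies in the difference, and b is the lexicographically first length-1 string in L(M) \ L(N).

b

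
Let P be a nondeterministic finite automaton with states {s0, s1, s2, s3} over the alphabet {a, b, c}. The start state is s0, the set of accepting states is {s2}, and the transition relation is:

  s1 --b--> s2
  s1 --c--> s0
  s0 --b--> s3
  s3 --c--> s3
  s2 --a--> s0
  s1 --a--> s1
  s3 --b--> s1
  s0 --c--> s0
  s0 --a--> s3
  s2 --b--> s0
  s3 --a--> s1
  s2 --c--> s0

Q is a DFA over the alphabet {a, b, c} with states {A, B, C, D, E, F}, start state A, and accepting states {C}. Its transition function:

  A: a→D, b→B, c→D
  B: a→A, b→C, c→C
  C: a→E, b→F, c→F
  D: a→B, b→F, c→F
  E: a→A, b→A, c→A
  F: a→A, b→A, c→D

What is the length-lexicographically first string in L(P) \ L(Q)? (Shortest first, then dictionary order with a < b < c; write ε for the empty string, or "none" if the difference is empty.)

The string abb is accepted by P but not by Q.
No shorter string lies in the difference, and abb is the lexicographically first length-3 string in L(P) \ L(Q).

abb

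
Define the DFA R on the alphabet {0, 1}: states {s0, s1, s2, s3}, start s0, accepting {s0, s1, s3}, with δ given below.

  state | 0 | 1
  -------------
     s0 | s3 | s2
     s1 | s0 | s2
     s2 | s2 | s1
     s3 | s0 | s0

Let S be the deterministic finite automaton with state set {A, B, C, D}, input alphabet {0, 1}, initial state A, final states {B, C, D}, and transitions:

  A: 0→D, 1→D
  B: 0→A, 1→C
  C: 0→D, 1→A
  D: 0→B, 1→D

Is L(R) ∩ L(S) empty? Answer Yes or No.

The string 0 is accepted by both R and S.
Hence L(R) ∩ L(S) ≠ ∅.

No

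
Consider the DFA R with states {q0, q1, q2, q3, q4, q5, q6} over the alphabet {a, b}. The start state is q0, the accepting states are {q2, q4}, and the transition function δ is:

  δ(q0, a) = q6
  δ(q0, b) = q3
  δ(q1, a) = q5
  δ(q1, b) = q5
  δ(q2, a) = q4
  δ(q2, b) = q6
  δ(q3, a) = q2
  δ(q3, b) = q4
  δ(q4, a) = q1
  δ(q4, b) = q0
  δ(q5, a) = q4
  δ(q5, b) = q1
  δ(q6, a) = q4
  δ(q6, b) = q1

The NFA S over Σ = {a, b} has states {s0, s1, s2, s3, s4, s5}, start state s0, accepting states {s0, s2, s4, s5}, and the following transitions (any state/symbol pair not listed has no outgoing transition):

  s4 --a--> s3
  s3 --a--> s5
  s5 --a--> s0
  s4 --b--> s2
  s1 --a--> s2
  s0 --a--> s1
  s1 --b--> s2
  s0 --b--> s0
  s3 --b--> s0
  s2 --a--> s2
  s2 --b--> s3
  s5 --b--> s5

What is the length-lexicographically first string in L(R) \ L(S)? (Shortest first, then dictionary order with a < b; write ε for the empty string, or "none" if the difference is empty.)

ba

The string ba is accepted by R but not by S.
No shorter string lies in the difference, and ba is the lexicographically first length-2 string in L(R) \ L(S).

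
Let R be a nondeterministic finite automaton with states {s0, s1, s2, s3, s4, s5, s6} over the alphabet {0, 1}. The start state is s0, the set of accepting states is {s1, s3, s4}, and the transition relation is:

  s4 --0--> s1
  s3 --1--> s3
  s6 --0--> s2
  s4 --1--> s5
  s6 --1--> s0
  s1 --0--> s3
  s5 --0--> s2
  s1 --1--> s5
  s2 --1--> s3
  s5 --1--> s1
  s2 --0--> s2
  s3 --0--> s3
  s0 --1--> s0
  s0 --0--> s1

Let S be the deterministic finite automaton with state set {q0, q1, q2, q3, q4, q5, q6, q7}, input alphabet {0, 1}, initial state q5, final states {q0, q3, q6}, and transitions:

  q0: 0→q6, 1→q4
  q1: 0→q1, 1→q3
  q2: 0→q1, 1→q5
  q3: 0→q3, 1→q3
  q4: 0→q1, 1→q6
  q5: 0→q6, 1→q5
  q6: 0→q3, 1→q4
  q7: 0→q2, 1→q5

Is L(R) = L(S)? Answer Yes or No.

Exploring the product automaton R × S from the start pair (s0, q5), following both machines on each input symbol, reaches 5 state pairs: (s0, q5), (s1, q6), (s3, q3), (s5, q4), (s2, q1).
R accepts in {s1, s3, s4} and S accepts in {q0, q3, q6}. In every reachable pair the two components are either both accepting — (s1, q6), (s3, q3) — or both non-accepting, so no string is accepted by exactly one of the machines: L(R) \ L(S) and L(S) \ L(R) are both empty.
Hence every string is accepted by R iff it is accepted by S, and the two languages coincide.

Yes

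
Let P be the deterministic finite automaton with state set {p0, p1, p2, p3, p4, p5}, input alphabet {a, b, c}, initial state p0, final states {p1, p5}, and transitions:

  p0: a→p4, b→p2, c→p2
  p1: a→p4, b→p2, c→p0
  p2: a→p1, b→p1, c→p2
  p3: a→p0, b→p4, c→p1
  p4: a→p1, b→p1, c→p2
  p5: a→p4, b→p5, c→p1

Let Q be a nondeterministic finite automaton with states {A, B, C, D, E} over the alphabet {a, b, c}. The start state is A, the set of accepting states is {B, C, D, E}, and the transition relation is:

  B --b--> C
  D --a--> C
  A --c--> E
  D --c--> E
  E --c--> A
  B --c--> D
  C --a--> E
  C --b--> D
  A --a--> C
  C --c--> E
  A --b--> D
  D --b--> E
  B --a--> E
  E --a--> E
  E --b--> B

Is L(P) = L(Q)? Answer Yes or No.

The string a is accepted by Q but rejected by P.
So L(P) ≠ L(Q).

No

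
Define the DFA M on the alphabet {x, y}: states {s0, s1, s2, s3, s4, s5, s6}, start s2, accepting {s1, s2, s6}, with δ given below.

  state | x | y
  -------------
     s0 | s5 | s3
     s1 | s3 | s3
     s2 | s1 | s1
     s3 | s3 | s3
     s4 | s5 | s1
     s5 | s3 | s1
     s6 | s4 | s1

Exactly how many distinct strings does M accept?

3

The useful subgraph on states {s1, s2} is acyclic, so L(M) is finite; the longest accepting path visits 2 useful states, giving maximum string length 1.
Counting accepting paths from s2 by length: 1 of length 0, 2 of length 1. Total 3.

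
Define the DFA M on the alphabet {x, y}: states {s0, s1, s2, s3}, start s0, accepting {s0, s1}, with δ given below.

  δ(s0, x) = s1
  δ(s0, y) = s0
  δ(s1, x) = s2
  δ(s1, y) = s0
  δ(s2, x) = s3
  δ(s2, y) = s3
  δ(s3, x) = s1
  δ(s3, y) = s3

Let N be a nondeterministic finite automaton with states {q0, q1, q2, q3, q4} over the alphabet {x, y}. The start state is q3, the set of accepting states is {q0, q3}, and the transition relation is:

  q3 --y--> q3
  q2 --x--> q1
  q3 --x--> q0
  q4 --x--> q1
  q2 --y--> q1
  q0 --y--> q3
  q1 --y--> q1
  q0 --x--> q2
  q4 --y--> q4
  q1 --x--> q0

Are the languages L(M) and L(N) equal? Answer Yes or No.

Exploring the product automaton M × N from the start pair (s0, q3), following both machines on each input symbol, reaches 4 state pairs: (s0, q3), (s1, q0), (s2, q2), (s3, q1).
M accepts in {s0, s1} and N accepts in {q0, q3}. In every reachable pair the two components are either both accepting — (s0, q3), (s1, q0) — or both non-accepting, so no string is accepted by exactly one of the machines: L(M) \ L(N) and L(N) \ L(M) are both empty.
Hence every string is accepted by M iff it is accepted by N, and the two languages coincide.

Yes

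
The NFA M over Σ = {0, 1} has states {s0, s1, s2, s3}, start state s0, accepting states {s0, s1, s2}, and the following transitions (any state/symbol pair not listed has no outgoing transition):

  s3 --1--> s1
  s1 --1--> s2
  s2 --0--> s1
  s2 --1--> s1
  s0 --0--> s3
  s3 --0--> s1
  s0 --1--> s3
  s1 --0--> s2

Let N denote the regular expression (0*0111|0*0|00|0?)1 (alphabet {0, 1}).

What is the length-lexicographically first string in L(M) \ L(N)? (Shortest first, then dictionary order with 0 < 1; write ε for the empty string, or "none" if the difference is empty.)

ε

The empty string ε is accepted by M but not by N.
Since ε is the unique shortest string, it is the required witness.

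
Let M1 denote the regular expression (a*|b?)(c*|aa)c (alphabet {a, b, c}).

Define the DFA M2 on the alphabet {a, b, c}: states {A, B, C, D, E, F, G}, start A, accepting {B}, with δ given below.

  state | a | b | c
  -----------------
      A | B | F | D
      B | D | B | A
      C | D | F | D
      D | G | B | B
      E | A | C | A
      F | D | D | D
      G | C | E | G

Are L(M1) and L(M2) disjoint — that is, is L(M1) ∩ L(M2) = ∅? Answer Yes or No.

The string cc is accepted by both M1 and M2.
Hence L(M1) ∩ L(M2) ≠ ∅.

No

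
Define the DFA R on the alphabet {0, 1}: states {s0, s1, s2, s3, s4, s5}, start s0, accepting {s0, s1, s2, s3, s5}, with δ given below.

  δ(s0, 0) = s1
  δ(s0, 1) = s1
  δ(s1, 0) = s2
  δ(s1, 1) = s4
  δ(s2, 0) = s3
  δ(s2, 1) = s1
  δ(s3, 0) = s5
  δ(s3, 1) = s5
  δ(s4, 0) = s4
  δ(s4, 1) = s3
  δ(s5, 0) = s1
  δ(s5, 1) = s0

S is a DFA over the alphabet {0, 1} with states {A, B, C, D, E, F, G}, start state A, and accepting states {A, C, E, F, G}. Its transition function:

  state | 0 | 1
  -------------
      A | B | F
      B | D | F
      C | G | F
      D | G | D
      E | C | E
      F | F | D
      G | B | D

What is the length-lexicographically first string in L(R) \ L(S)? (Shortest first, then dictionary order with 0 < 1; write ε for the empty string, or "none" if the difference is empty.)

0

The string 0 is accepted by R but not by S.
No shorter string lies in the difference, and 0 is the lexicographically first length-1 string in L(R) \ L(S).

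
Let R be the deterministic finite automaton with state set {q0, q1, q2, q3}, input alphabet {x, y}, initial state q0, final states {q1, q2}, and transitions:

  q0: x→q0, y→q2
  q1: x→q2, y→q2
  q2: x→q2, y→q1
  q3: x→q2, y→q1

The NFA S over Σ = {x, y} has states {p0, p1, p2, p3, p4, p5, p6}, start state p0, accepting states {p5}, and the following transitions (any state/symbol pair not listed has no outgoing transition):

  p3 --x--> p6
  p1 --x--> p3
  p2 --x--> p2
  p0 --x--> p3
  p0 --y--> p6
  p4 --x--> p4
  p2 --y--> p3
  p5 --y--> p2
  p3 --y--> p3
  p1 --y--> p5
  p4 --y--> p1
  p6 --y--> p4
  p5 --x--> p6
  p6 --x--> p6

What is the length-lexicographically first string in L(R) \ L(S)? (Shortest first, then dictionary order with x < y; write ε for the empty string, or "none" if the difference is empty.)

The string y is accepted by R but not by S.
No shorter string lies in the difference, and y is the lexicographically first length-1 string in L(R) \ L(S).

y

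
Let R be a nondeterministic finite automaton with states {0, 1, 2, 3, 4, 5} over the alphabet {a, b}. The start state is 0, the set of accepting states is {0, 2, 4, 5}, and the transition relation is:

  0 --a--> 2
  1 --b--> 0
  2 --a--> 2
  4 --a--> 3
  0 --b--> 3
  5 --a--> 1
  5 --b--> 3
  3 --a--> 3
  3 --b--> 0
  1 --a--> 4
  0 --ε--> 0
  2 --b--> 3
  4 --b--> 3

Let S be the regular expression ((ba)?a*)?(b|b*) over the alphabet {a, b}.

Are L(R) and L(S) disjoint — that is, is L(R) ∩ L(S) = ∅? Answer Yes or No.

No

The empty string ε is accepted by both R and S.
Hence L(R) ∩ L(S) ≠ ∅.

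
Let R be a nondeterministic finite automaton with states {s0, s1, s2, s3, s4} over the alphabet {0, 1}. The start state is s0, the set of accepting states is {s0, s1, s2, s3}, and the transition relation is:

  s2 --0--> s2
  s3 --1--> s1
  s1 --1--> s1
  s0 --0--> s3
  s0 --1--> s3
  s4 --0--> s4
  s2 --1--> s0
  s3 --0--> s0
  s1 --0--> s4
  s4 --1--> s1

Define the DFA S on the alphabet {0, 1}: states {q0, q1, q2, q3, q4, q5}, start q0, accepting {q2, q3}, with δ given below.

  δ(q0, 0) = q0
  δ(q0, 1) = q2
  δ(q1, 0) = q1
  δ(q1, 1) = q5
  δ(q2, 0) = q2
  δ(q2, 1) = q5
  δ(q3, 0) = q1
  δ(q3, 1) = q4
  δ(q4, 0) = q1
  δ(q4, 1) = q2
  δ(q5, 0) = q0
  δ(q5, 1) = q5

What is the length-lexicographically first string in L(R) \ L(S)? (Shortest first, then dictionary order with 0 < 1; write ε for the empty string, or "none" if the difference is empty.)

The empty string ε is accepted by R but not by S.
Since ε is the unique shortest string, it is the required witness.

ε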